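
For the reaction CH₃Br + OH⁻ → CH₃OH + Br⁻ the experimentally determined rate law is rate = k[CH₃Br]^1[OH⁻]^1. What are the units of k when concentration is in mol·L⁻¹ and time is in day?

(mol·L⁻¹)⁻¹·day⁻¹

Step 1: Overall order = 1 + 1 = 2.
Step 2: rate has units mol·L⁻¹·day⁻¹; [CH₃Br]^1[OH⁻]^1 has units (mol·L⁻¹)^2.
Step 3: k = rate/([CH₃Br]^1[OH⁻]^1), so units of k = (mol·L⁻¹)^(1-2)·day⁻¹ = (mol·L⁻¹)⁻¹·day⁻¹.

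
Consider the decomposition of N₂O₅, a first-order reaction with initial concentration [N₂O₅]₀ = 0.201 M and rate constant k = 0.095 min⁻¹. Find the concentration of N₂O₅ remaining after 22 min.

0.02486 M

Step 1: For a first-order reaction: [N₂O₅] = [N₂O₅]₀ × e^(-kt)
Step 2: [N₂O₅] = 0.201 × e^(-0.095 × 22)
Step 3: [N₂O₅] = 0.201 × e^(-2.09)
Step 4: [N₂O₅] = 0.201 × 0.123687 = 0.02486 M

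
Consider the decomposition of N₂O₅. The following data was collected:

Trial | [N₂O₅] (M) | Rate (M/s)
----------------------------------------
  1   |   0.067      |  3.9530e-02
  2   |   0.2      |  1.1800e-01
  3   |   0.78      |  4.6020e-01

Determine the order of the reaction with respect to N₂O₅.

first order (1)

Step 1: Compare trials to find order n where rate₂/rate₁ = ([N₂O₅]₂/[N₂O₅]₁)^n
Step 2: rate₂/rate₁ = 1.1800e-01/3.9530e-02 = 2.985
Step 3: [N₂O₅]₂/[N₂O₅]₁ = 0.2/0.067 = 2.985
Step 4: n = ln(2.985)/ln(2.985) = 1.00 ≈ 1
Step 5: The reaction is first order in N₂O₅.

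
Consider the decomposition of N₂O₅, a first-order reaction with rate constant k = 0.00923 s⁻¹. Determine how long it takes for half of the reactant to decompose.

75.1 s

Step 1: For a first-order reaction, t₁/₂ = ln(2)/k
Step 2: t₁/₂ = ln(2)/0.00923
Step 3: t₁/₂ = 0.6931/0.00923 = 75.1 s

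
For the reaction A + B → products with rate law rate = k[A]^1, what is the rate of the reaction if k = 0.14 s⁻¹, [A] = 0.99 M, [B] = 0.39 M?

0.1386 M/s

Step 1: The rate law is rate = k[A]^1
Step 2: Note that the rate does not depend on [B] (zero order in B).
Step 3: rate = 0.14 × (0.99)^1 = 0.1386 M/s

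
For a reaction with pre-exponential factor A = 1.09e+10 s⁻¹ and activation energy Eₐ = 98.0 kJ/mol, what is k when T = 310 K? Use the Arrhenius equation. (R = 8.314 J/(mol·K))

3.34e-07 s⁻¹

Step 1: Use the Arrhenius equation: k = A × exp(-Eₐ/RT)
Step 2: Convert Eₐ to J/mol: 98.0 kJ/mol = 98000 J/mol
Step 3: Calculate the exponent: -Eₐ/(RT) = -98000/(8.314 × 310) = -38.02370
Step 4: k = 1.09e+10 × exp(-38.02370)
Step 5: k = 1.09e+10 × 3.06561e-17 = 3.3415e-07 s⁻¹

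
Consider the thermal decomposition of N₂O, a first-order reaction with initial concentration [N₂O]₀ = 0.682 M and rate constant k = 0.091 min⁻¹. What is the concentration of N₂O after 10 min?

0.2745 M

Step 1: For a first-order reaction: [N₂O] = [N₂O]₀ × e^(-kt)
Step 2: [N₂O] = 0.682 × e^(-0.091 × 10)
Step 3: [N₂O] = 0.682 × e^(-0.91)
Step 4: [N₂O] = 0.682 × 0.402524 = 0.2745 M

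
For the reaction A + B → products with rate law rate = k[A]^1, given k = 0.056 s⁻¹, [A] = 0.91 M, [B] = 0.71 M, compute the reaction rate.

0.05096 M/s

Step 1: The rate law is rate = k[A]^1
Step 2: Note that the rate does not depend on [B] (zero order in B).
Step 3: rate = 0.056 × (0.91)^1 = 0.05096 M/s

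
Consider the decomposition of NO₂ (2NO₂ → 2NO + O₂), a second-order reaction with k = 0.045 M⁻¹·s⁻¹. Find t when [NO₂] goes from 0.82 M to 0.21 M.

78.72 s

Step 1: For second-order: t = (1/[NO₂] - 1/[NO₂]₀)/k
Step 2: t = (1/0.21 - 1/0.82)/0.045
Step 3: t = (4.762 - 1.22)/0.045
Step 4: t = 3.542/0.045 = 78.72 s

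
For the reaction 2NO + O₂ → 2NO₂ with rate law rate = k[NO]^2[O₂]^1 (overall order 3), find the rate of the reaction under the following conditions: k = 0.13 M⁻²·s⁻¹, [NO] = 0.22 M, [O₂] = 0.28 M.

0.001762 M/s

Step 1: The rate law is rate = k[NO]^2[O₂]^1, overall order = 2+1 = 3
Step 2: Substitute values: rate = 0.13 × (0.22)^2 × (0.28)^1
Step 3: rate = 0.13 × 0.0484 × 0.28 = 0.00176176 M/s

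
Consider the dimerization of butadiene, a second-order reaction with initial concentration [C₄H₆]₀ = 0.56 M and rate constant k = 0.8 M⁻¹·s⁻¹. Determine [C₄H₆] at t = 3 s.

0.2389 M

Step 1: For a second-order reaction: 1/[C₄H₆] = 1/[C₄H₆]₀ + kt
Step 2: 1/[C₄H₆] = 1/0.56 + 0.8 × 3
Step 3: 1/[C₄H₆] = 1.786 + 2.4 = 4.186
Step 4: [C₄H₆] = 1/4.186 = 0.2389 M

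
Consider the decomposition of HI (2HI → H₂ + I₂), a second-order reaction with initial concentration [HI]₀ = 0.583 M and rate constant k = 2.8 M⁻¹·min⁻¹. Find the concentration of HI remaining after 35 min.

0.01003 M

Step 1: For a second-order reaction: 1/[HI] = 1/[HI]₀ + kt
Step 2: 1/[HI] = 1/0.583 + 2.8 × 35
Step 3: 1/[HI] = 1.715 + 98 = 99.72
Step 4: [HI] = 1/99.72 = 0.01003 M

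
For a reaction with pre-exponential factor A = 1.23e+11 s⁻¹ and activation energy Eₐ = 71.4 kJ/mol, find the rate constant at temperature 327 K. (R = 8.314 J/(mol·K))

4.83e-01 s⁻¹

Step 1: Use the Arrhenius equation: k = A × exp(-Eₐ/RT)
Step 2: Convert Eₐ to J/mol: 71.4 kJ/mol = 71400 J/mol
Step 3: Calculate the exponent: -Eₐ/(RT) = -71400/(8.314 × 327) = -26.26276
Step 4: k = 1.23e+11 × exp(-26.26276)
Step 5: k = 1.23e+11 × 3.92851e-12 = 4.8321e-01 s⁻¹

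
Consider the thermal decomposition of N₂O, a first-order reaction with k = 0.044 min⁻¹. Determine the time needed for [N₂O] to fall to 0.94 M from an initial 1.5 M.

10.62 min

Step 1: For first-order: t = ln([N₂O]₀/[N₂O])/k
Step 2: t = ln(1.5/0.94)/0.044
Step 3: t = ln(1.596)/0.044
Step 4: t = 0.4673/0.044 = 10.62 min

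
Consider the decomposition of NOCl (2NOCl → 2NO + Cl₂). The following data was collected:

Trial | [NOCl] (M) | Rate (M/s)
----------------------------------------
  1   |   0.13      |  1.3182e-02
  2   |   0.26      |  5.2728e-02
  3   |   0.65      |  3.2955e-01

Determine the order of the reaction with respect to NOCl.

second order (2)

Step 1: Compare trials to find order n where rate₂/rate₁ = ([NOCl]₂/[NOCl]₁)^n
Step 2: rate₂/rate₁ = 5.2728e-02/1.3182e-02 = 4
Step 3: [NOCl]₂/[NOCl]₁ = 0.26/0.13 = 2
Step 4: n = ln(4)/ln(2) = 2.00 ≈ 2
Step 5: The reaction is second order in NOCl.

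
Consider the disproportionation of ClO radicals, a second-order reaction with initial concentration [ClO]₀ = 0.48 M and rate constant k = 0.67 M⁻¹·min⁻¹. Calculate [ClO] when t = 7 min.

0.1476 M

Step 1: For a second-order reaction: 1/[ClO] = 1/[ClO]₀ + kt
Step 2: 1/[ClO] = 1/0.48 + 0.67 × 7
Step 3: 1/[ClO] = 2.083 + 4.69 = 6.773
Step 4: [ClO] = 1/6.773 = 0.1476 M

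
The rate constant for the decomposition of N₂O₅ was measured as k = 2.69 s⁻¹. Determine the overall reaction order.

first order (1)

Step 1: The units of k for an nth-order reaction are (concentration)^(1-n)·(time)⁻¹.
Step 2: Here k has units s⁻¹, so the concentration exponent is 0.
Step 3: 1 - n = 0 ⇒ n = 1. The reaction is first order.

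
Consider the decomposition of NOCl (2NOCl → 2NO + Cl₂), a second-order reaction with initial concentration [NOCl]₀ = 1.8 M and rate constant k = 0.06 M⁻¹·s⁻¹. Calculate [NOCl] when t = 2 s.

1.48 M

Step 1: For a second-order reaction: 1/[NOCl] = 1/[NOCl]₀ + kt
Step 2: 1/[NOCl] = 1/1.8 + 0.06 × 2
Step 3: 1/[NOCl] = 0.5556 + 0.12 = 0.6756
Step 4: [NOCl] = 1/0.6756 = 1.48 M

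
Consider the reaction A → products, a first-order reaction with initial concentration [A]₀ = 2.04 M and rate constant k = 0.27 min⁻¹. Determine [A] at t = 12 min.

0.07989 M

Step 1: For a first-order reaction: [A] = [A]₀ × e^(-kt)
Step 2: [A] = 2.04 × e^(-0.27 × 12)
Step 3: [A] = 2.04 × e^(-3.24)
Step 4: [A] = 2.04 × 0.0391639 = 0.07989 M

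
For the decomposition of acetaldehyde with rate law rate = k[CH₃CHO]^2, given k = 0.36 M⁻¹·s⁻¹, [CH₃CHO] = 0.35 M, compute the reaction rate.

0.0441 M/s

Step 1: Identify the rate law: rate = k[CH₃CHO]^2
Step 2: Substitute values: rate = 0.36 × (0.35)^2
Step 3: Calculate: rate = 0.36 × 0.1225 = 0.0441 M/s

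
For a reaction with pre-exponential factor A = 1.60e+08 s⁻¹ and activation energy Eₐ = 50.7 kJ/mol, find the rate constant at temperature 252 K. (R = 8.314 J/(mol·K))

4.95e-03 s⁻¹

Step 1: Use the Arrhenius equation: k = A × exp(-Eₐ/RT)
Step 2: Convert Eₐ to J/mol: 50.7 kJ/mol = 50700 J/mol
Step 3: Calculate the exponent: -Eₐ/(RT) = -50700/(8.314 × 252) = -24.19900
Step 4: k = 1.60e+08 × exp(-24.19900)
Step 5: k = 1.60e+08 × 3.09391e-11 = 4.9503e-03 s⁻¹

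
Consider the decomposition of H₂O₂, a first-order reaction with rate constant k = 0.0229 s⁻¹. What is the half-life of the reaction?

30.27 s

Step 1: For a first-order reaction, t₁/₂ = ln(2)/k
Step 2: t₁/₂ = ln(2)/0.0229
Step 3: t₁/₂ = 0.6931/0.0229 = 30.27 s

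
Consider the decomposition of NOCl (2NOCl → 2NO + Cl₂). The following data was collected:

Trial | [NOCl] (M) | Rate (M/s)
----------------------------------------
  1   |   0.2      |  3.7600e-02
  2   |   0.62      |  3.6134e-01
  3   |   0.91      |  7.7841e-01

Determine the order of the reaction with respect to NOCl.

second order (2)

Step 1: Compare trials to find order n where rate₂/rate₁ = ([NOCl]₂/[NOCl]₁)^n
Step 2: rate₂/rate₁ = 3.6134e-01/3.7600e-02 = 9.61
Step 3: [NOCl]₂/[NOCl]₁ = 0.62/0.2 = 3.1
Step 4: n = ln(9.61)/ln(3.1) = 2.00 ≈ 2
Step 5: The reaction is second order in NOCl.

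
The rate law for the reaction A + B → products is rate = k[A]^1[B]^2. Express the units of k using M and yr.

M⁻²·yr⁻¹

Step 1: Overall order = 1 + 2 = 3.
Step 2: rate has units M·yr⁻¹; [A]^1[B]^2 has units M^3.
Step 3: k = rate/([A]^1[B]^2), so units of k = M^(1-3)·yr⁻¹ = M⁻²·yr⁻¹.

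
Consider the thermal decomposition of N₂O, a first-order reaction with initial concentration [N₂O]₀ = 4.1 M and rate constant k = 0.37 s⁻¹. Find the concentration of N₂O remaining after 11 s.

0.07002 M

Step 1: For a first-order reaction: [N₂O] = [N₂O]₀ × e^(-kt)
Step 2: [N₂O] = 4.1 × e^(-0.37 × 11)
Step 3: [N₂O] = 4.1 × e^(-4.07)
Step 4: [N₂O] = 4.1 × 0.0170774 = 0.07002 M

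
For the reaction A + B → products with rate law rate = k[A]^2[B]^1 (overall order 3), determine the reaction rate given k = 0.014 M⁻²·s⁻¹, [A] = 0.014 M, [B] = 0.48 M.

1.317e-06 M/s

Step 1: The rate law is rate = k[A]^2[B]^1, overall order = 2+1 = 3
Step 2: Substitute values: rate = 0.014 × (0.014)^2 × (0.48)^1
Step 3: rate = 0.014 × 0.000196 × 0.48 = 1.31712e-06 M/s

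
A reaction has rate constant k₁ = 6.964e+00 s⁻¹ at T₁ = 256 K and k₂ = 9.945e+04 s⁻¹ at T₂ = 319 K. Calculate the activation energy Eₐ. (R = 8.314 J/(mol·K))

103.1 kJ/mol

Step 1: Use the two-temperature Arrhenius form: ln(k₂/k₁) = -Eₐ/R × (1/T₂ - 1/T₁)
Step 2: ln(k₂/k₁) = ln(9.945e+04/6.964e+00) = ln(14280.6) = 9.56666
Step 3: 1/T₂ - 1/T₁ = 1/319 - 1/256 = -7.714538e-04 K⁻¹
Step 4: Eₐ = -R × ln(k₂/k₁) / (1/T₂ - 1/T₁) = -8.314 × 9.56666 / -7.714538e-04
Step 5: Eₐ = 1.0310e+05 J/mol = 103.1 kJ/mol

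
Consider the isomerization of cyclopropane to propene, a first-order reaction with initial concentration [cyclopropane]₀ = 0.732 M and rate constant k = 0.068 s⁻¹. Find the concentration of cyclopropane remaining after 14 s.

0.2825 M

Step 1: For a first-order reaction: [cyclopropane] = [cyclopropane]₀ × e^(-kt)
Step 2: [cyclopropane] = 0.732 × e^(-0.068 × 14)
Step 3: [cyclopropane] = 0.732 × e^(-0.952)
Step 4: [cyclopropane] = 0.732 × 0.385968 = 0.2825 M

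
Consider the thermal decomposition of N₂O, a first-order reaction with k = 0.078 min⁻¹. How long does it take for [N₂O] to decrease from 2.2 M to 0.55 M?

17.77 min

Step 1: For first-order: t = ln([N₂O]₀/[N₂O])/k
Step 2: t = ln(2.2/0.55)/0.078
Step 3: t = ln(4)/0.078
Step 4: t = 1.386/0.078 = 17.77 min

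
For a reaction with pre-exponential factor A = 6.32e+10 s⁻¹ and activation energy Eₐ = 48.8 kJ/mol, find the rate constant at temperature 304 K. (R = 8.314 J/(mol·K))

2.60e+02 s⁻¹

Step 1: Use the Arrhenius equation: k = A × exp(-Eₐ/RT)
Step 2: Convert Eₐ to J/mol: 48.8 kJ/mol = 48800 J/mol
Step 3: Calculate the exponent: -Eₐ/(RT) = -48800/(8.314 × 304) = -19.30795
Step 4: k = 6.32e+10 × exp(-19.30795)
Step 5: k = 6.32e+10 × 4.11779e-09 = 2.6024e+02 s⁻¹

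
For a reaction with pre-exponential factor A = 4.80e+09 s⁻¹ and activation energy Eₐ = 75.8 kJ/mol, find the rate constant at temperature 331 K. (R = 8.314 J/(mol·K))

5.24e-03 s⁻¹

Step 1: Use the Arrhenius equation: k = A × exp(-Eₐ/RT)
Step 2: Convert Eₐ to J/mol: 75.8 kJ/mol = 75800 J/mol
Step 3: Calculate the exponent: -Eₐ/(RT) = -75800/(8.314 × 331) = -27.54427
Step 4: k = 4.80e+09 × exp(-27.54427)
Step 5: k = 4.80e+09 × 1.09063e-12 = 5.2350e-03 s⁻¹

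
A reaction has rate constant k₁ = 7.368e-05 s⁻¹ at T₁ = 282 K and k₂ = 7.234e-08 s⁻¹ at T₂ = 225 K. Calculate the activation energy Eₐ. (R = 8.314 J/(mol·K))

64.1 kJ/mol

Step 1: Use the two-temperature Arrhenius form: ln(k₂/k₁) = -Eₐ/R × (1/T₂ - 1/T₁)
Step 2: ln(k₂/k₁) = ln(7.234e-08/7.368e-05) = ln(0.000981813) = -6.92611
Step 3: 1/T₂ - 1/T₁ = 1/225 - 1/282 = 8.983452e-04 K⁻¹
Step 4: Eₐ = -R × ln(k₂/k₁) / (1/T₂ - 1/T₁) = -8.314 × -6.92611 / 8.983452e-04
Step 5: Eₐ = 6.4100e+04 J/mol = 64.1 kJ/mol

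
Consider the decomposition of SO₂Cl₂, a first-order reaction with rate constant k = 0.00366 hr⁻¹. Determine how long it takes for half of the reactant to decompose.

189.4 hr

Step 1: For a first-order reaction, t₁/₂ = ln(2)/k
Step 2: t₁/₂ = ln(2)/0.00366
Step 3: t₁/₂ = 0.6931/0.00366 = 189.4 hr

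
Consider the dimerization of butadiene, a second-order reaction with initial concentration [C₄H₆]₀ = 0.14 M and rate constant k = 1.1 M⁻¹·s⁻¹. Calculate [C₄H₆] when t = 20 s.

0.03431 M

Step 1: For a second-order reaction: 1/[C₄H₆] = 1/[C₄H₆]₀ + kt
Step 2: 1/[C₄H₆] = 1/0.14 + 1.1 × 20
Step 3: 1/[C₄H₆] = 7.143 + 22 = 29.14
Step 4: [C₄H₆] = 1/29.14 = 0.03431 M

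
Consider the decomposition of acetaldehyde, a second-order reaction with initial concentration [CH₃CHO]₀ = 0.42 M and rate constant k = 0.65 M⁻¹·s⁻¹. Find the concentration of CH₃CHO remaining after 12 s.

0.09822 M

Step 1: For a second-order reaction: 1/[CH₃CHO] = 1/[CH₃CHO]₀ + kt
Step 2: 1/[CH₃CHO] = 1/0.42 + 0.65 × 12
Step 3: 1/[CH₃CHO] = 2.381 + 7.8 = 10.18
Step 4: [CH₃CHO] = 1/10.18 = 0.09822 M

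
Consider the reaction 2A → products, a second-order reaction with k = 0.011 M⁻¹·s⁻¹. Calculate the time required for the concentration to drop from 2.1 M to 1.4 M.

21.65 s

Step 1: For second-order: t = (1/[A] - 1/[A]₀)/k
Step 2: t = (1/1.4 - 1/2.1)/0.011
Step 3: t = (0.7143 - 0.4762)/0.011
Step 4: t = 0.2381/0.011 = 21.65 s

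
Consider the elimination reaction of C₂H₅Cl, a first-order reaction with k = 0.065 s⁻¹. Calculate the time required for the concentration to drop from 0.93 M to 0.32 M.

16.41 s

Step 1: For first-order: t = ln([C₂H₅Cl]₀/[C₂H₅Cl])/k
Step 2: t = ln(0.93/0.32)/0.065
Step 3: t = ln(2.906)/0.065
Step 4: t = 1.067/0.065 = 16.41 s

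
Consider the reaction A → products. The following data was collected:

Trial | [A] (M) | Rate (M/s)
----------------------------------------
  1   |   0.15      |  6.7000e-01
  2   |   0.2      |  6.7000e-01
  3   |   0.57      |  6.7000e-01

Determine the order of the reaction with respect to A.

zeroth order (0)

Step 1: Compare trials - when concentration changes, rate stays constant.
Step 2: rate₂/rate₁ = 6.7000e-01/6.7000e-01 = 1
Step 3: [A]₂/[A]₁ = 0.2/0.15 = 1.333
Step 4: Since rate ratio ≈ (conc ratio)^0, the reaction is zeroth order.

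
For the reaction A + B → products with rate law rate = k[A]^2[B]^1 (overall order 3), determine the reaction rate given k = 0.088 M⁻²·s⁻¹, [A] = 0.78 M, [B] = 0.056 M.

0.002998 M/s

Step 1: The rate law is rate = k[A]^2[B]^1, overall order = 2+1 = 3
Step 2: Substitute values: rate = 0.088 × (0.78)^2 × (0.056)^1
Step 3: rate = 0.088 × 0.6084 × 0.056 = 0.0029982 M/s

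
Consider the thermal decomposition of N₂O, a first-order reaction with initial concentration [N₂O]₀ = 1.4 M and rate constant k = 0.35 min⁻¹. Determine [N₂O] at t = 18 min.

0.002571 M

Step 1: For a first-order reaction: [N₂O] = [N₂O]₀ × e^(-kt)
Step 2: [N₂O] = 1.4 × e^(-0.35 × 18)
Step 3: [N₂O] = 1.4 × e^(-6.3)
Step 4: [N₂O] = 1.4 × 0.0018363 = 0.002571 M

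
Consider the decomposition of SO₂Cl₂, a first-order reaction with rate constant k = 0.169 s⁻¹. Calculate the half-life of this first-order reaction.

4.101 s

Step 1: For a first-order reaction, t₁/₂ = ln(2)/k
Step 2: t₁/₂ = ln(2)/0.169
Step 3: t₁/₂ = 0.6931/0.169 = 4.101 s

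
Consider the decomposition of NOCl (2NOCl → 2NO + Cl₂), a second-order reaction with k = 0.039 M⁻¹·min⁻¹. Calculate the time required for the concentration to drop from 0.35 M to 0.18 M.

69.19 min

Step 1: For second-order: t = (1/[NOCl] - 1/[NOCl]₀)/k
Step 2: t = (1/0.18 - 1/0.35)/0.039
Step 3: t = (5.556 - 2.857)/0.039
Step 4: t = 2.698/0.039 = 69.19 min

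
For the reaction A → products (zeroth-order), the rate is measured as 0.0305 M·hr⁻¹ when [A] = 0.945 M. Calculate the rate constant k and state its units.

0.0305 M·hr⁻¹

Step 1: For a zeroth-order reaction, rate = k (independent of concentration).
Step 2: k = rate = 0.0305 M·hr⁻¹.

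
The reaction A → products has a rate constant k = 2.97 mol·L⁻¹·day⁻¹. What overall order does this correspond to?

zeroth order (0)

Step 1: The units of k for an nth-order reaction are (concentration)^(1-n)·(time)⁻¹.
Step 2: Here k has units mol·L⁻¹·day⁻¹, so the concentration exponent is 1.
Step 3: 1 - n = 1 ⇒ n = 0. The reaction is zeroth order.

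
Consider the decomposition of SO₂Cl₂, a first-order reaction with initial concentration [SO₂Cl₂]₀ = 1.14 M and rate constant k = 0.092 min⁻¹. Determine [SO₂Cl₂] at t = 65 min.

0.002883 M

Step 1: For a first-order reaction: [SO₂Cl₂] = [SO₂Cl₂]₀ × e^(-kt)
Step 2: [SO₂Cl₂] = 1.14 × e^(-0.092 × 65)
Step 3: [SO₂Cl₂] = 1.14 × e^(-5.98)
Step 4: [SO₂Cl₂] = 1.14 × 0.00252883 = 0.002883 M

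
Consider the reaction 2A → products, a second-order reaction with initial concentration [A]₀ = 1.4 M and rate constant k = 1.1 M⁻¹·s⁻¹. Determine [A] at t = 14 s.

0.06206 M

Step 1: For a second-order reaction: 1/[A] = 1/[A]₀ + kt
Step 2: 1/[A] = 1/1.4 + 1.1 × 14
Step 3: 1/[A] = 0.7143 + 15.4 = 16.11
Step 4: [A] = 1/16.11 = 0.06206 M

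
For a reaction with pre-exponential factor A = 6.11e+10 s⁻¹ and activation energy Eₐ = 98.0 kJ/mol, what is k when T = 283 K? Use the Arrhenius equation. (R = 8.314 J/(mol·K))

4.98e-08 s⁻¹

Step 1: Use the Arrhenius equation: k = A × exp(-Eₐ/RT)
Step 2: Convert Eₐ to J/mol: 98.0 kJ/mol = 98000 J/mol
Step 3: Calculate the exponent: -Eₐ/(RT) = -98000/(8.314 × 283) = -41.65140
Step 4: k = 6.11e+10 × exp(-41.65140)
Step 5: k = 6.11e+10 × 8.14755e-19 = 4.9782e-08 s⁻¹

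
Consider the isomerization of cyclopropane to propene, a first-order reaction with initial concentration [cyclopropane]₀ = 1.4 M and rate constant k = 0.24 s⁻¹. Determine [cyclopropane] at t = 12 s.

0.07859 M

Step 1: For a first-order reaction: [cyclopropane] = [cyclopropane]₀ × e^(-kt)
Step 2: [cyclopropane] = 1.4 × e^(-0.24 × 12)
Step 3: [cyclopropane] = 1.4 × e^(-2.88)
Step 4: [cyclopropane] = 1.4 × 0.0561348 = 0.07859 M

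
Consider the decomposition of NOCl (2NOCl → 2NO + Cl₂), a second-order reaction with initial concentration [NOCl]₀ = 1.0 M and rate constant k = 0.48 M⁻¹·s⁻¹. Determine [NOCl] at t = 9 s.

0.188 M

Step 1: For a second-order reaction: 1/[NOCl] = 1/[NOCl]₀ + kt
Step 2: 1/[NOCl] = 1/1.0 + 0.48 × 9
Step 3: 1/[NOCl] = 1 + 4.32 = 5.32
Step 4: [NOCl] = 1/5.32 = 0.188 M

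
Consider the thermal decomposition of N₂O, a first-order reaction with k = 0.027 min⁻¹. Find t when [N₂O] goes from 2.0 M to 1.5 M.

10.65 min

Step 1: For first-order: t = ln([N₂O]₀/[N₂O])/k
Step 2: t = ln(2.0/1.5)/0.027
Step 3: t = ln(1.333)/0.027
Step 4: t = 0.2877/0.027 = 10.65 min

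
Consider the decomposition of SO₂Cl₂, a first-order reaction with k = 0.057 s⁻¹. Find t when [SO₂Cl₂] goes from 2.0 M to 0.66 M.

19.45 s

Step 1: For first-order: t = ln([SO₂Cl₂]₀/[SO₂Cl₂])/k
Step 2: t = ln(2.0/0.66)/0.057
Step 3: t = ln(3.03)/0.057
Step 4: t = 1.109/0.057 = 19.45 s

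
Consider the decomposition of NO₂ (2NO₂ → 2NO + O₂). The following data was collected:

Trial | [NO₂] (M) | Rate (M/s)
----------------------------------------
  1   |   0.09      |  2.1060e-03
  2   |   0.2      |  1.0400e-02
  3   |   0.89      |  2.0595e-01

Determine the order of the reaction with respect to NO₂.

second order (2)

Step 1: Compare trials to find order n where rate₂/rate₁ = ([NO₂]₂/[NO₂]₁)^n
Step 2: rate₂/rate₁ = 1.0400e-02/2.1060e-03 = 4.938
Step 3: [NO₂]₂/[NO₂]₁ = 0.2/0.09 = 2.222
Step 4: n = ln(4.938)/ln(2.222) = 2.00 ≈ 2
Step 5: The reaction is second order in NO₂.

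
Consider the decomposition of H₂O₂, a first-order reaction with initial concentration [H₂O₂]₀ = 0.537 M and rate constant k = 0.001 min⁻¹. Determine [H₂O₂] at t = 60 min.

0.5057 M

Step 1: For a first-order reaction: [H₂O₂] = [H₂O₂]₀ × e^(-kt)
Step 2: [H₂O₂] = 0.537 × e^(-0.001 × 60)
Step 3: [H₂O₂] = 0.537 × e^(-0.06)
Step 4: [H₂O₂] = 0.537 × 0.941765 = 0.5057 M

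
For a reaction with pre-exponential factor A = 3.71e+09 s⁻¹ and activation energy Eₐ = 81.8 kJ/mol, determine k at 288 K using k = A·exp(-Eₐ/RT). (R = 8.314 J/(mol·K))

5.40e-06 s⁻¹

Step 1: Use the Arrhenius equation: k = A × exp(-Eₐ/RT)
Step 2: Convert Eₐ to J/mol: 81.8 kJ/mol = 81800 J/mol
Step 3: Calculate the exponent: -Eₐ/(RT) = -81800/(8.314 × 288) = -34.16259
Step 4: k = 3.71e+09 × exp(-34.16259)
Step 5: k = 3.71e+09 × 1.45672e-15 = 5.4044e-06 s⁻¹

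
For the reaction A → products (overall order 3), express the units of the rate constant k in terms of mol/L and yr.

(mol/L)⁻²·yr⁻¹

Step 1: For overall order n, rate = k × (concentration)^n.
Step 2: Rate has units mol/L·yr⁻¹; concentration term has units (mol/L)^3.
Step 3: k = rate / (concentration)^n, so units of k = (mol/L)^(1-3)·yr⁻¹ = (mol/L)⁻²·yr⁻¹.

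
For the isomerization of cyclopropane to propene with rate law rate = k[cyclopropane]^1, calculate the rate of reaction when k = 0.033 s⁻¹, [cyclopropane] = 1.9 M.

0.0627 M/s

Step 1: Identify the rate law: rate = k[cyclopropane]^1
Step 2: Substitute values: rate = 0.033 × (1.9)^1
Step 3: Calculate: rate = 0.033 × 1.9 = 0.0627 M/s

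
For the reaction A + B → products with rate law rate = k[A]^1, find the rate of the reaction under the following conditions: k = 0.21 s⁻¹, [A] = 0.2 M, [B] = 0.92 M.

0.042 M/s

Step 1: The rate law is rate = k[A]^1
Step 2: Note that the rate does not depend on [B] (zero order in B).
Step 3: rate = 0.21 × (0.2)^1 = 0.042 M/s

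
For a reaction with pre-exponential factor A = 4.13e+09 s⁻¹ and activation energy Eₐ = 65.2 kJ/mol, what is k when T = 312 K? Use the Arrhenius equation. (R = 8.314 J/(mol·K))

5.01e-02 s⁻¹

Step 1: Use the Arrhenius equation: k = A × exp(-Eₐ/RT)
Step 2: Convert Eₐ to J/mol: 65.2 kJ/mol = 65200 J/mol
Step 3: Calculate the exponent: -Eₐ/(RT) = -65200/(8.314 × 312) = -25.13524
Step 4: k = 4.13e+09 × exp(-25.13524)
Step 5: k = 4.13e+09 × 1.21312e-11 = 5.0102e-02 s⁻¹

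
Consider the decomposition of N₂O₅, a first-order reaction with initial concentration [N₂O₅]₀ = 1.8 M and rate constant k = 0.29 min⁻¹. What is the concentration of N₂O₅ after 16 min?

0.01738 M

Step 1: For a first-order reaction: [N₂O₅] = [N₂O₅]₀ × e^(-kt)
Step 2: [N₂O₅] = 1.8 × e^(-0.29 × 16)
Step 3: [N₂O₅] = 1.8 × e^(-4.64)
Step 4: [N₂O₅] = 1.8 × 0.0096577 = 0.01738 M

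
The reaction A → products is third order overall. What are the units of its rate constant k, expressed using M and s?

M⁻²·s⁻¹

Step 1: For overall order n, rate = k × (concentration)^n.
Step 2: Rate has units M·s⁻¹; concentration term has units M^3.
Step 3: k = rate / (concentration)^n, so units of k = M^(1-3)·s⁻¹ = M⁻²·s⁻¹.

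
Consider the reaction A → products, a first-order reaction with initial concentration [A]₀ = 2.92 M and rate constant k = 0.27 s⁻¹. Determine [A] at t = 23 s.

0.005867 M

Step 1: For a first-order reaction: [A] = [A]₀ × e^(-kt)
Step 2: [A] = 2.92 × e^(-0.27 × 23)
Step 3: [A] = 2.92 × e^(-6.21)
Step 4: [A] = 2.92 × 0.00200924 = 0.005867 M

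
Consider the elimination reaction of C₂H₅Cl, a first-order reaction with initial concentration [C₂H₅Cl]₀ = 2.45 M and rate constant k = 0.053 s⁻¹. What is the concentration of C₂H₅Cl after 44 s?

0.2379 M

Step 1: For a first-order reaction: [C₂H₅Cl] = [C₂H₅Cl]₀ × e^(-kt)
Step 2: [C₂H₅Cl] = 2.45 × e^(-0.053 × 44)
Step 3: [C₂H₅Cl] = 2.45 × e^(-2.332)
Step 4: [C₂H₅Cl] = 2.45 × 0.0971014 = 0.2379 M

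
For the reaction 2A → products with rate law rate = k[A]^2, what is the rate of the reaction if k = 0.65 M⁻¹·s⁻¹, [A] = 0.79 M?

0.4057 M/s

Step 1: Identify the rate law: rate = k[A]^2
Step 2: Substitute values: rate = 0.65 × (0.79)^2
Step 3: Calculate: rate = 0.65 × 0.6241 = 0.405665 M/s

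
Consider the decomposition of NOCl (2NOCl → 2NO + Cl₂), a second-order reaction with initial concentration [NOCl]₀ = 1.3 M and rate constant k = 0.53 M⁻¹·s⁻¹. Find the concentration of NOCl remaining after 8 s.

0.1996 M

Step 1: For a second-order reaction: 1/[NOCl] = 1/[NOCl]₀ + kt
Step 2: 1/[NOCl] = 1/1.3 + 0.53 × 8
Step 3: 1/[NOCl] = 0.7692 + 4.24 = 5.009
Step 4: [NOCl] = 1/5.009 = 0.1996 M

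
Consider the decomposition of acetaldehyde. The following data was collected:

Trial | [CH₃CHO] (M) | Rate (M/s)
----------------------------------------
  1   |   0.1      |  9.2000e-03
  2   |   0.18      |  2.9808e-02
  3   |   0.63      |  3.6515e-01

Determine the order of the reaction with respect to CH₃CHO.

second order (2)

Step 1: Compare trials to find order n where rate₂/rate₁ = ([CH₃CHO]₂/[CH₃CHO]₁)^n
Step 2: rate₂/rate₁ = 2.9808e-02/9.2000e-03 = 3.24
Step 3: [CH₃CHO]₂/[CH₃CHO]₁ = 0.18/0.1 = 1.8
Step 4: n = ln(3.24)/ln(1.8) = 2.00 ≈ 2
Step 5: The reaction is second order in CH₃CHO.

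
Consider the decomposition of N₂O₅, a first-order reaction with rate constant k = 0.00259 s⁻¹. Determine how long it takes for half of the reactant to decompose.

267.6 s

Step 1: For a first-order reaction, t₁/₂ = ln(2)/k
Step 2: t₁/₂ = ln(2)/0.00259
Step 3: t₁/₂ = 0.6931/0.00259 = 267.6 s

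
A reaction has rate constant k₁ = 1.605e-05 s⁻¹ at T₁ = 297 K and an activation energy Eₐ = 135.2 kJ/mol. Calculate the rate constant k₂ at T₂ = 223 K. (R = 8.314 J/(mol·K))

2.064e-13 s⁻¹

Step 1: Use the two-temperature Arrhenius form: ln(k₂/k₁) = -Eₐ/R × (1/T₂ - 1/T₁)
Step 2: Convert Eₐ to J/mol: 135.2 kJ/mol = 135200 J/mol
Step 3: 1/T₂ - 1/T₁ = 1/223 - 1/297 = 1.117302e-03 K⁻¹
Step 4: ln(k₂/k₁) = -135200/8.314 × 1.117302e-03 = -18.16926
Step 5: k₂ = k₁ × exp(-18.16926) = 1.605e-05 × 1.28585e-08 = 2.064e-13 s⁻¹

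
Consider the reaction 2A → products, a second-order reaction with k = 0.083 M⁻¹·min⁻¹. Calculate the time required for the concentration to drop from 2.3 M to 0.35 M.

29.19 min

Step 1: For second-order: t = (1/[A] - 1/[A]₀)/k
Step 2: t = (1/0.35 - 1/2.3)/0.083
Step 3: t = (2.857 - 0.4348)/0.083
Step 4: t = 2.422/0.083 = 29.19 min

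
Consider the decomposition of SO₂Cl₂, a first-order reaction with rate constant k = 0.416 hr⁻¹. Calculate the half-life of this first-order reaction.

1.666 hr

Step 1: For a first-order reaction, t₁/₂ = ln(2)/k
Step 2: t₁/₂ = ln(2)/0.416
Step 3: t₁/₂ = 0.6931/0.416 = 1.666 hr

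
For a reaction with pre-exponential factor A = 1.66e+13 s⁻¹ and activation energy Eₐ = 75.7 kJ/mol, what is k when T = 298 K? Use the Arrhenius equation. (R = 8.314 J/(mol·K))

8.93e-01 s⁻¹

Step 1: Use the Arrhenius equation: k = A × exp(-Eₐ/RT)
Step 2: Convert Eₐ to J/mol: 75.7 kJ/mol = 75700 J/mol
Step 3: Calculate the exponent: -Eₐ/(RT) = -75700/(8.314 × 298) = -30.55411
Step 4: k = 1.66e+13 × exp(-30.55411)
Step 5: k = 1.66e+13 × 5.37673e-14 = 8.9254e-01 s⁻¹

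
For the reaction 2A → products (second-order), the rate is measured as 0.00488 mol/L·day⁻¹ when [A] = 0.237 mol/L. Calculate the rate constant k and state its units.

0.08688 (mol/L)⁻¹·day⁻¹

Step 1: rate = k[A]^2, so k = rate / [A]^2.
Step 2: k = 0.00488 / (0.237)^2 = 0.00488 / 0.05617.
Step 3: k = 0.08688 (mol/L)⁻¹·day⁻¹.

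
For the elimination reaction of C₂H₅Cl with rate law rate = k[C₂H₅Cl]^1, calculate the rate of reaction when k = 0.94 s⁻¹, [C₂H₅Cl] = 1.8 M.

1.692 M/s

Step 1: Identify the rate law: rate = k[C₂H₅Cl]^1
Step 2: Substitute values: rate = 0.94 × (1.8)^1
Step 3: Calculate: rate = 0.94 × 1.8 = 1.692 M/s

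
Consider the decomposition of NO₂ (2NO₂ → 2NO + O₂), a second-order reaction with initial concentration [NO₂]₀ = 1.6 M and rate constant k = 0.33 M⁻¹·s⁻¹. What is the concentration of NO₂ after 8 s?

0.3063 M

Step 1: For a second-order reaction: 1/[NO₂] = 1/[NO₂]₀ + kt
Step 2: 1/[NO₂] = 1/1.6 + 0.33 × 8
Step 3: 1/[NO₂] = 0.625 + 2.64 = 3.265
Step 4: [NO₂] = 1/3.265 = 0.3063 M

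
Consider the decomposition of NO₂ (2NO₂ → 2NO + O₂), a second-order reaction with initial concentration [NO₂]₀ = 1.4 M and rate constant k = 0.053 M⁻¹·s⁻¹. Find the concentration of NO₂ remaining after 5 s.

1.021 M

Step 1: For a second-order reaction: 1/[NO₂] = 1/[NO₂]₀ + kt
Step 2: 1/[NO₂] = 1/1.4 + 0.053 × 5
Step 3: 1/[NO₂] = 0.7143 + 0.265 = 0.9793
Step 4: [NO₂] = 1/0.9793 = 1.021 M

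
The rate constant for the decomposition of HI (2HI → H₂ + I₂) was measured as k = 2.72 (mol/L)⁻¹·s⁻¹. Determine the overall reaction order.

second order (2)

Step 1: The units of k for an nth-order reaction are (concentration)^(1-n)·(time)⁻¹.
Step 2: Here k has units (mol/L)⁻¹·s⁻¹, so the concentration exponent is -1.
Step 3: 1 - n = -1 ⇒ n = 2. The reaction is second order.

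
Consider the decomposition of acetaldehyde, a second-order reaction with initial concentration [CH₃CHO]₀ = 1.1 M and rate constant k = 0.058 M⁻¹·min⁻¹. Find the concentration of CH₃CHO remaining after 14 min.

0.581 M

Step 1: For a second-order reaction: 1/[CH₃CHO] = 1/[CH₃CHO]₀ + kt
Step 2: 1/[CH₃CHO] = 1/1.1 + 0.058 × 14
Step 3: 1/[CH₃CHO] = 0.9091 + 0.812 = 1.721
Step 4: [CH₃CHO] = 1/1.721 = 0.581 M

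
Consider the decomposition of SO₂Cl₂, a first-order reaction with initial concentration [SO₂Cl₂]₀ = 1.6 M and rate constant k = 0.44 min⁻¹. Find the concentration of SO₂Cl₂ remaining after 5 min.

0.1773 M

Step 1: For a first-order reaction: [SO₂Cl₂] = [SO₂Cl₂]₀ × e^(-kt)
Step 2: [SO₂Cl₂] = 1.6 × e^(-0.44 × 5)
Step 3: [SO₂Cl₂] = 1.6 × e^(-2.2)
Step 4: [SO₂Cl₂] = 1.6 × 0.110803 = 0.1773 M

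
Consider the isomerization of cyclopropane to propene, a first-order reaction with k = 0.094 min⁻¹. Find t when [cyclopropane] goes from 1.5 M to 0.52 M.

11.27 min

Step 1: For first-order: t = ln([cyclopropane]₀/[cyclopropane])/k
Step 2: t = ln(1.5/0.52)/0.094
Step 3: t = ln(2.885)/0.094
Step 4: t = 1.059/0.094 = 11.27 min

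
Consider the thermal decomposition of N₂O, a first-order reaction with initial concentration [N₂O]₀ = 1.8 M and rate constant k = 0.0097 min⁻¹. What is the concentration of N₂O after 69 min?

0.9217 M

Step 1: For a first-order reaction: [N₂O] = [N₂O]₀ × e^(-kt)
Step 2: [N₂O] = 1.8 × e^(-0.0097 × 69)
Step 3: [N₂O] = 1.8 × e^(-0.6693)
Step 4: [N₂O] = 1.8 × 0.512067 = 0.9217 M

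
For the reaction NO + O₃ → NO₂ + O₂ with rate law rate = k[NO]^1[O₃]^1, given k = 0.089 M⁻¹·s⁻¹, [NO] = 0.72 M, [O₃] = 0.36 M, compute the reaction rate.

0.02307 M/s

Step 1: The rate law is rate = k[NO]^1[O₃]^1
Step 2: Substitute: rate = 0.089 × (0.72)^1 × (0.36)^1
Step 3: rate = 0.089 × 0.72 × 0.36 = 0.0230688 M/s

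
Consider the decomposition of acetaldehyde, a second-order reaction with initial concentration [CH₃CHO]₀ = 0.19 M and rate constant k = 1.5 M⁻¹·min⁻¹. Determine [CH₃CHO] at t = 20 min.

0.02836 M

Step 1: For a second-order reaction: 1/[CH₃CHO] = 1/[CH₃CHO]₀ + kt
Step 2: 1/[CH₃CHO] = 1/0.19 + 1.5 × 20
Step 3: 1/[CH₃CHO] = 5.263 + 30 = 35.26
Step 4: [CH₃CHO] = 1/35.26 = 0.02836 M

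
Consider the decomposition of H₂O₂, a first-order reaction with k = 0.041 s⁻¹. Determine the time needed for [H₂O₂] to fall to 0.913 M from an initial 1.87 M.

17.49 s

Step 1: For first-order: t = ln([H₂O₂]₀/[H₂O₂])/k
Step 2: t = ln(1.87/0.913)/0.041
Step 3: t = ln(2.048)/0.041
Step 4: t = 0.717/0.041 = 17.49 s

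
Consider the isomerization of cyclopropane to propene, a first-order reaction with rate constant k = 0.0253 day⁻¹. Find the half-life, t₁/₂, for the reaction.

27.4 day

Step 1: For a first-order reaction, t₁/₂ = ln(2)/k
Step 2: t₁/₂ = ln(2)/0.0253
Step 3: t₁/₂ = 0.6931/0.0253 = 27.4 day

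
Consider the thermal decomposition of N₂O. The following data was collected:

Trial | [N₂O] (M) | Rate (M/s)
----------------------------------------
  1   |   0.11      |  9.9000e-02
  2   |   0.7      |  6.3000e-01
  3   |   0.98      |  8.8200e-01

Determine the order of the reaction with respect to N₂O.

first order (1)

Step 1: Compare trials to find order n where rate₂/rate₁ = ([N₂O]₂/[N₂O]₁)^n
Step 2: rate₂/rate₁ = 6.3000e-01/9.9000e-02 = 6.364
Step 3: [N₂O]₂/[N₂O]₁ = 0.7/0.11 = 6.364
Step 4: n = ln(6.364)/ln(6.364) = 1.00 ≈ 1
Step 5: The reaction is first order in N₂O.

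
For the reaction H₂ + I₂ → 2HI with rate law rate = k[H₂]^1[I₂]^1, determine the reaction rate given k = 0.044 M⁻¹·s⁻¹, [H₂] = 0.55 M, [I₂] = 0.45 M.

0.01089 M/s

Step 1: The rate law is rate = k[H₂]^1[I₂]^1
Step 2: Substitute: rate = 0.044 × (0.55)^1 × (0.45)^1
Step 3: rate = 0.044 × 0.55 × 0.45 = 0.01089 M/s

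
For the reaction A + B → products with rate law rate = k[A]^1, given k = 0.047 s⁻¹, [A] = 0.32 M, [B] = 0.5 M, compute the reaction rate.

0.01504 M/s

Step 1: The rate law is rate = k[A]^1
Step 2: Note that the rate does not depend on [B] (zero order in B).
Step 3: rate = 0.047 × (0.32)^1 = 0.01504 M/s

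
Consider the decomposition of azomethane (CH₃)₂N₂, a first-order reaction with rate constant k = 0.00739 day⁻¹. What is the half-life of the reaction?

93.8 day

Step 1: For a first-order reaction, t₁/₂ = ln(2)/k
Step 2: t₁/₂ = ln(2)/0.00739
Step 3: t₁/₂ = 0.6931/0.00739 = 93.8 day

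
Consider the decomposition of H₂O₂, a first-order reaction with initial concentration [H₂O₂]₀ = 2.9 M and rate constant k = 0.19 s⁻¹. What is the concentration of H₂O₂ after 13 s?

0.2453 M

Step 1: For a first-order reaction: [H₂O₂] = [H₂O₂]₀ × e^(-kt)
Step 2: [H₂O₂] = 2.9 × e^(-0.19 × 13)
Step 3: [H₂O₂] = 2.9 × e^(-2.47)
Step 4: [H₂O₂] = 2.9 × 0.0845849 = 0.2453 M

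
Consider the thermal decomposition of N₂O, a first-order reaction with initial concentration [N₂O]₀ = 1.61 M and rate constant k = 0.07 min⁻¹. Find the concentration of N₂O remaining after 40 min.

0.0979 M

Step 1: For a first-order reaction: [N₂O] = [N₂O]₀ × e^(-kt)
Step 2: [N₂O] = 1.61 × e^(-0.07 × 40)
Step 3: [N₂O] = 1.61 × e^(-2.8)
Step 4: [N₂O] = 1.61 × 0.0608101 = 0.0979 M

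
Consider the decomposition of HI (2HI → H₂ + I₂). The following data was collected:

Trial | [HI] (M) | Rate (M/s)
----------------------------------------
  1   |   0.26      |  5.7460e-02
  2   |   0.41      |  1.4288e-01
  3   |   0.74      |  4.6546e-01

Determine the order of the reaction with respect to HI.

second order (2)

Step 1: Compare trials to find order n where rate₂/rate₁ = ([HI]₂/[HI]₁)^n
Step 2: rate₂/rate₁ = 1.4288e-01/5.7460e-02 = 2.487
Step 3: [HI]₂/[HI]₁ = 0.41/0.26 = 1.577
Step 4: n = ln(2.487)/ln(1.577) = 2.00 ≈ 2
Step 5: The reaction is second order in HI.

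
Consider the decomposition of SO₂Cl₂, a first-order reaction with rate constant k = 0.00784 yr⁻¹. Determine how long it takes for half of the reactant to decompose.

88.41 yr

Step 1: For a first-order reaction, t₁/₂ = ln(2)/k
Step 2: t₁/₂ = ln(2)/0.00784
Step 3: t₁/₂ = 0.6931/0.00784 = 88.41 yr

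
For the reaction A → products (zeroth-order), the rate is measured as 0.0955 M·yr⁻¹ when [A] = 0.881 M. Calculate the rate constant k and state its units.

0.0955 M·yr⁻¹

Step 1: For a zeroth-order reaction, rate = k (independent of concentration).
Step 2: k = rate = 0.0955 M·yr⁻¹.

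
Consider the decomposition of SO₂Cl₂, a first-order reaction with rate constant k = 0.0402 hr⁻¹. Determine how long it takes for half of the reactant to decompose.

17.24 hr

Step 1: For a first-order reaction, t₁/₂ = ln(2)/k
Step 2: t₁/₂ = ln(2)/0.0402
Step 3: t₁/₂ = 0.6931/0.0402 = 17.24 hr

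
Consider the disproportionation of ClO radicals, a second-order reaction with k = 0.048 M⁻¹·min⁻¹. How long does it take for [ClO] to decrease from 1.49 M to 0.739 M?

14.21 min

Step 1: For second-order: t = (1/[ClO] - 1/[ClO]₀)/k
Step 2: t = (1/0.739 - 1/1.49)/0.048
Step 3: t = (1.353 - 0.6711)/0.048
Step 4: t = 0.682/0.048 = 14.21 min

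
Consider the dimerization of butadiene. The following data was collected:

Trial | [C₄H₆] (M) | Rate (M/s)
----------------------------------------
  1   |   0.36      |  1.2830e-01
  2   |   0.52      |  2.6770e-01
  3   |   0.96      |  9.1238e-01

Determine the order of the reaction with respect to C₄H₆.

second order (2)

Step 1: Compare trials to find order n where rate₂/rate₁ = ([C₄H₆]₂/[C₄H₆]₁)^n
Step 2: rate₂/rate₁ = 2.6770e-01/1.2830e-01 = 2.086
Step 3: [C₄H₆]₂/[C₄H₆]₁ = 0.52/0.36 = 1.444
Step 4: n = ln(2.086)/ln(1.444) = 2.00 ≈ 2
Step 5: The reaction is second order in C₄H₆.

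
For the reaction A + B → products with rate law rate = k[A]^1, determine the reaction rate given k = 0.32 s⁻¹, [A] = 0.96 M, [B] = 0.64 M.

0.3072 M/s

Step 1: The rate law is rate = k[A]^1
Step 2: Note that the rate does not depend on [B] (zero order in B).
Step 3: rate = 0.32 × (0.96)^1 = 0.3072 M/s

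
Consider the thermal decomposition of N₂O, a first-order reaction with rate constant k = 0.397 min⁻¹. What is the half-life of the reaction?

1.746 min

Step 1: For a first-order reaction, t₁/₂ = ln(2)/k
Step 2: t₁/₂ = ln(2)/0.397
Step 3: t₁/₂ = 0.6931/0.397 = 1.746 min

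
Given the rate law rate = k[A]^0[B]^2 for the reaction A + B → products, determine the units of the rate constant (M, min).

M⁻¹·min⁻¹

Step 1: Overall order = 0 + 2 = 2.
Step 2: rate has units M·min⁻¹; [A]^0[B]^2 has units M^2.
Step 3: k = rate/([A]^0[B]^2), so units of k = M^(1-2)·min⁻¹ = M⁻¹·min⁻¹.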